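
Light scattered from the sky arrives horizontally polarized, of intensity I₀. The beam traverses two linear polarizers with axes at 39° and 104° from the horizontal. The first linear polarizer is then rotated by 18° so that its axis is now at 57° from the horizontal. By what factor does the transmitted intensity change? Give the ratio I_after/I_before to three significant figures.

I_new/I_old ≈ 1.28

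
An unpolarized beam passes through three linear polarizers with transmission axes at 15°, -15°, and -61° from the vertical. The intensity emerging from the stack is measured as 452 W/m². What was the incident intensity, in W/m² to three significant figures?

I₀ ≈ 2500 W/m²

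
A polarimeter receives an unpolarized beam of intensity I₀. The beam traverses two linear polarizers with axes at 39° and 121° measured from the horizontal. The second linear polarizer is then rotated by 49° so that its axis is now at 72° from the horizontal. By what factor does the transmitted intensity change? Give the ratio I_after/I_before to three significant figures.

I_new/I_old ≈ 36.3

Before rotation:
Unpolarized light through the first polarizer → I₁ = ½ I₀, now polarized at 39°.
I₂ = I₁ cos²(121° − 39°) = 0.5 I₀ · cos²(82°) = 0.009685 I₀.
After rotation:
Unpolarized light through the first polarizer → I₁ = ½ I₀, now polarized at 39°.
I₂ = I₁ cos²(72° − 39°) = 0.5 I₀ · cos²(33°) = 0.3517 I₀.
Ratio = 0.3517 / 0.009685 = 36.31.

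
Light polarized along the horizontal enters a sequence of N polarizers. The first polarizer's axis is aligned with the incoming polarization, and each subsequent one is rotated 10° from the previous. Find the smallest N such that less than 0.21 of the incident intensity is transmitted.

N = 52

First polarizer is aligned with the polarization: full transmission.
Each further stage multiplies by cos²(10°) = 0.9698.
After N polarizers: T = 0.9698^(N−1). Require T < 0.21 ⇒ N−1 > ln(0.21)/ln(0.9698) = 50.97, so N−1 ≥ 51 and N = 52.
Check: N=52 gives T = 0.2098 < 0.21; N=51 gives T = 0.2163.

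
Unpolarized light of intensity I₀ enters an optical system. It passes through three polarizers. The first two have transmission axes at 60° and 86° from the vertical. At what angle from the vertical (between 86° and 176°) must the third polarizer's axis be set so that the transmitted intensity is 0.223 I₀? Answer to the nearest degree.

θ ≈ 128°

Unpolarized light through the first polarizer → I₁ = ½ I₀, now polarized at 60°.
I₂ = I₁ cos²(86° − 60°) = 0.5 I₀ · cos²(26°) = 0.4039 I₀.
Need I₃/I₀ = 0.223, so cos²(θ − 86°) = 0.223 / 0.4039 = 0.5521.
θ − 86° = arccos(√0.5521) = 42.0°, giving θ ≈ 86 + 42.0 = 128.0°.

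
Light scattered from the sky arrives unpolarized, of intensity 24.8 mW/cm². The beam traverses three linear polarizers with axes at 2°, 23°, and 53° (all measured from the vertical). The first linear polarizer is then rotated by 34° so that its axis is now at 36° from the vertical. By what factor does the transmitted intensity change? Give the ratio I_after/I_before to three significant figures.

I_new/I_old ≈ 1.09

Before rotation:
Unpolarized light through the first polarizer → I₁ = ½ I₀, now polarized at 2°.
I₂ = I₁ cos²(23° − 2°) = 0.5 I₀ · cos²(21°) = 0.4358 I₀.
I₃ = I₂ cos²(53° − 23°) = 0.4358 I₀ · cos²(30°) = 0.3268 I₀.
After rotation:
Unpolarized light through the first polarizer → I₁ = ½ I₀, now polarized at 36°.
I₂ = I₁ cos²(23° − 36°) = 0.5 I₀ · cos²(13°) = 0.4747 I₀.
I₃ = I₂ cos²(53° − 23°) = 0.4747 I₀ · cos²(30°) = 0.356 I₀.
Ratio = 0.356 / 0.3268 = 1.089.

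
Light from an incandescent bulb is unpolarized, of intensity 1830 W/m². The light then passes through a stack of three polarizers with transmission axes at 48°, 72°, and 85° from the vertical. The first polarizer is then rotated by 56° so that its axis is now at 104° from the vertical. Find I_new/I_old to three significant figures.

I_new/I_old ≈ 0.862

Before rotation:
Unpolarized light through the first polarizer → I₁ = ½ I₀, now polarized at 48°.
I₂ = I₁ cos²(72° − 48°) = 0.5 I₀ · cos²(24°) = 0.4173 I₀.
I₃ = I₂ cos²(85° − 72°) = 0.4173 I₀ · cos²(13°) = 0.3962 I₀.
After rotation:
Unpolarized light through the first polarizer → I₁ = ½ I₀, now polarized at 104°.
I₂ = I₁ cos²(72° − 104°) = 0.5 I₀ · cos²(32°) = 0.3596 I₀.
I₃ = I₂ cos²(85° − 72°) = 0.3596 I₀ · cos²(13°) = 0.3414 I₀.
Ratio = 0.3414 / 0.3962 = 0.8617.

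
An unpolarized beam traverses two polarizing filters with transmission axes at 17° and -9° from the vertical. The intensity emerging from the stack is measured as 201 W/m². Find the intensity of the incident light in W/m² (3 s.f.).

Unpolarized light through the first polarizer → I₁ = ½ I₀, now polarized at 17°.
I₂ = I₁ cos²(-9° − 17°) = 0.5 I₀ · cos²(26°) = 0.4039 I₀.
So 201 W/m² = 0.4039 I₀, giving I₀ = 201/0.4039 = 497.6 W/m².

I₀ ≈ 498 W/m²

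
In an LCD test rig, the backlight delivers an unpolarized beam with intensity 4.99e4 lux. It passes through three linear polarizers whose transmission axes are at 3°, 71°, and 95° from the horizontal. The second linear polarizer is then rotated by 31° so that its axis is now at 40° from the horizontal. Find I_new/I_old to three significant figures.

I_new/I_old ≈ 1.79

Before rotation:
Unpolarized light through the first polarizer → I₁ = ½ I₀, now polarized at 3°.
I₂ = I₁ cos²(71° − 3°) = 0.5 I₀ · cos²(68°) = 0.07017 I₀.
I₃ = I₂ cos²(95° − 71°) = 0.07017 I₀ · cos²(24°) = 0.05856 I₀.
After rotation:
Unpolarized light through the first polarizer → I₁ = ½ I₀, now polarized at 3°.
I₂ = I₁ cos²(40° − 3°) = 0.5 I₀ · cos²(37°) = 0.3189 I₀.
I₃ = I₂ cos²(95° − 40°) = 0.3189 I₀ · cos²(55°) = 0.1049 I₀.
Ratio = 0.1049 / 0.05856 = 1.792.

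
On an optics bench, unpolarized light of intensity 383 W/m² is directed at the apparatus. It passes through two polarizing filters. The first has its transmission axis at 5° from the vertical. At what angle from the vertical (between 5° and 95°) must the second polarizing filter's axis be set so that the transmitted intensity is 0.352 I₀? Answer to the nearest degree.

θ ≈ 38°

Unpolarized light through the first polarizer → I₁ = ½ I₀, now polarized at 5°.
Need I₂/I₀ = 0.352, so cos²(θ − 5°) = 0.352 / 0.5 = 0.704.
θ − 5° = arccos(√0.704) = 33.0°, giving θ ≈ 5 + 33.0 = 38.0°.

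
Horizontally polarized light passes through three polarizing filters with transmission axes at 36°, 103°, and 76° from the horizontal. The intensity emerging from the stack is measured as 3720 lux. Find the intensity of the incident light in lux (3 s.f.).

By Malus's law, I₁ = I₀ cos²(36° − 0°) = I₀ cos²(36°) = 0.6545 I₀.
I₂ = I₁ cos²(103° − 36°) = 0.6545 I₀ · cos²(67°) = 0.09992 I₀.
I₃ = I₂ cos²(76° − 103°) = 0.09992 I₀ · cos²(27°) = 0.07933 I₀.
So 3720 lux = 0.07933 I₀, giving I₀ = 3720/0.07933 = 4.689e+04 lux.

I₀ ≈ 4.69e4 lux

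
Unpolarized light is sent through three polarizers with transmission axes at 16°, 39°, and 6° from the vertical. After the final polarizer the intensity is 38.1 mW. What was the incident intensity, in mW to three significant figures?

Unpolarized light through the first polarizer → I₁ = ½ I₀, now polarized at 16°.
I₂ = I₁ cos²(39° − 16°) = 0.5 I₀ · cos²(23°) = 0.4237 I₀.
I₃ = I₂ cos²(6° − 39°) = 0.4237 I₀ · cos²(33°) = 0.298 I₀.
So 38.1 mW = 0.298 I₀, giving I₀ = 38.1/0.298 = 127.9 mW.

I₀ ≈ 128 mW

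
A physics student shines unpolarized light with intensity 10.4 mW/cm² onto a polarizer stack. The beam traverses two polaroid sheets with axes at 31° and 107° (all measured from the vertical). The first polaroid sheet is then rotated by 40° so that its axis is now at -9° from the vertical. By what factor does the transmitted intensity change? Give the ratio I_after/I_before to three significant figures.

Before rotation:
Unpolarized light through the first polarizer → I₁ = ½ I₀, now polarized at 31°.
I₂ = I₁ cos²(107° − 31°) = 0.5 I₀ · cos²(76°) = 0.02926 I₀.
After rotation:
Unpolarized light through the first polarizer → I₁ = ½ I₀, now polarized at -9°.
Angle between axes 1 and 2: 64°. I₂ = 0.5 I₀ · cos²(64°) = 0.09608 I₀.
Ratio = 0.09608 / 0.02926 = 3.283.

I_new/I_old ≈ 3.28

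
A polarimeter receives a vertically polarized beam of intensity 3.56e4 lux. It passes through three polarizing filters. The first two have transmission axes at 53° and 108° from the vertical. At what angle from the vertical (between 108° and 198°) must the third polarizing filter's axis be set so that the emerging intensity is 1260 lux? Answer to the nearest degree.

θ ≈ 165°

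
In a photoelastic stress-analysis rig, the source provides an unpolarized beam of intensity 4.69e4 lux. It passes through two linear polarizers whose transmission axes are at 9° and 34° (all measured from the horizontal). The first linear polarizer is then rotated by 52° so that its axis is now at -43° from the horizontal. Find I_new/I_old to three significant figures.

I_new/I_old ≈ 0.0616

Before rotation:
Unpolarized light through the first polarizer → I₁ = ½ I₀, now polarized at 9°.
I₂ = I₁ cos²(34° − 9°) = 0.5 I₀ · cos²(25°) = 0.4107 I₀.
After rotation:
Unpolarized light through the first polarizer → I₁ = ½ I₀, now polarized at -43°.
I₂ = I₁ cos²(34° + 43°) = 0.5 I₀ · cos²(77°) = 0.0253 I₀.
Ratio = 0.0253 / 0.4107 = 0.06161.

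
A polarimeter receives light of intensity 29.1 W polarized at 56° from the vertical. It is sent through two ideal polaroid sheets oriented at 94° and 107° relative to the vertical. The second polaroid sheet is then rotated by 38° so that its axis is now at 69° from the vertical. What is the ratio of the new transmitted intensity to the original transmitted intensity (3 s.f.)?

I_new/I_old ≈ 0.865

Before rotation:
I₁ = I₀ cos²(94° − 56°) = I₀ cos²(38°) = 0.621 I₀.
I₂ = I₁ cos²(107° − 94°) = 0.621 I₀ · cos²(13°) = 0.5895 I₀.
After rotation:
I₁ = I₀ cos²(94° − 56°) = I₀ cos²(38°) = 0.621 I₀.
I₂ = I₁ cos²(69° − 94°) = 0.621 I₀ · cos²(25°) = 0.5101 I₀.
Ratio = 0.5101 / 0.5895 = 0.8652.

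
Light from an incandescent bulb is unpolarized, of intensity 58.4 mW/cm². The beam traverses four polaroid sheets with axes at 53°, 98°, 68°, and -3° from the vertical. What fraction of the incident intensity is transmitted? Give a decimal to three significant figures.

Unpolarized light through the first polarizer → I₁ = 58.4 mW/cm²/2 = 29.2 mW/cm², polarized at 53°.
I₂ = I₁ · cos²(45°) = 29.2 · 0.5 = 14.6 mW/cm².
I₃ = I₂ · cos²(30°) = 14.6 · 0.75 = 10.95 mW/cm².
I₄ = I₃ · cos²(71°) = 10.95 · 0.106 = 1.161 mW/cm².
Transmitted fraction = 0.01987.

I/I₀ ≈ 0.0199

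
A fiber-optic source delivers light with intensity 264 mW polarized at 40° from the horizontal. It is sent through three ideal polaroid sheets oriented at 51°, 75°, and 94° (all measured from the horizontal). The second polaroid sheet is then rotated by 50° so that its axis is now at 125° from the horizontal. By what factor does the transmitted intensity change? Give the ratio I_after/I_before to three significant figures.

Before rotation:
By Malus's law, I₁ = I₀ cos²(51° − 40°) = I₀ cos²(11°) = 0.9636 I₀.
I₂ = I₁ cos²(75° − 51°) = 0.9636 I₀ · cos²(24°) = 0.8042 I₀.
I₃ = I₂ cos²(94° − 75°) = 0.8042 I₀ · cos²(19°) = 0.7189 I₀.
After rotation:
I₁ = I₀ cos²(51° − 40°) = I₀ cos²(11°) = 0.9636 I₀.
I₂ = I₁ cos²(125° − 51°) = 0.9636 I₀ · cos²(74°) = 0.07321 I₀.
I₃ = I₂ cos²(94° − 125°) = 0.07321 I₀ · cos²(31°) = 0.05379 I₀.
Ratio = 0.05379 / 0.7189 = 0.07482.

I_new/I_old ≈ 0.0748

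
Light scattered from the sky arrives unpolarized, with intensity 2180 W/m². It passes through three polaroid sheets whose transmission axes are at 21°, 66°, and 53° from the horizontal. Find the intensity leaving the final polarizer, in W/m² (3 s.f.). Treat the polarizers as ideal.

Unpolarized light through the first polarizer → I₁ = 2180 W/m²/2 = 1090 W/m², polarized at 21°.
I₂ = I₁ · cos²(45°) = 1090 · 0.5 = 545 W/m².
I₃ = I₂ · cos²(13°) = 545 · 0.9494 = 517.4 W/m².

I ≈ 517 W/m²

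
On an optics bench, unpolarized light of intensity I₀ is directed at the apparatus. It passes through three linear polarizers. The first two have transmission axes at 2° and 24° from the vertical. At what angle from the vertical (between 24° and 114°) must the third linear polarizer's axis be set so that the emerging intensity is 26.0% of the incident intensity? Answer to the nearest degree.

θ ≈ 63°

Unpolarized light through the first polarizer → I₁ = ½ I₀, now polarized at 2°.
I₂ = I₁ cos²(24° − 2°) = 0.5 I₀ · cos²(22°) = 0.4298 I₀.
Need I₃/I₀ = 0.26, so cos²(θ − 24°) = 0.26 / 0.4298 = 0.6049.
θ − 24° = arccos(√0.6049) = 38.9°, giving θ ≈ 24 + 38.9 = 62.9°.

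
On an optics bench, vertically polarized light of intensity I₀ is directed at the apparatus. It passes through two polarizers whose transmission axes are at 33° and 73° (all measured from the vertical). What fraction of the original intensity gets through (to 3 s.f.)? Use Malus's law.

By Malus's law, I₁ = I₀ cos²(33° − 0°) = I₀ cos²(33°) = 0.7034 I₀.
I₂ = I₁ cos²(73° − 33°) = 0.7034 I₀ · cos²(40°) = 0.4128 I₀.
Transmitted fraction = 0.4128.

≈ 0.413 I₀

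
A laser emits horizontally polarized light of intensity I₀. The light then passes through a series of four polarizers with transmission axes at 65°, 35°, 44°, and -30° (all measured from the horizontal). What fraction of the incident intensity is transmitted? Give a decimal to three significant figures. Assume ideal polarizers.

I₁ = I₀ cos²(65° − 0°) = I₀ cos²(65°) = 0.1786 I₀.
I₂ = I₁ cos²(35° − 65°) = 0.1786 I₀ · cos²(30°) = 0.134 I₀.
I₃ = I₂ cos²(44° − 35°) = 0.134 I₀ · cos²(9°) = 0.1307 I₀.
I₄ = I₃ cos²(-30° − 44°) = 0.1307 I₀ · cos²(74°) = 0.009928 I₀.
Transmitted fraction = 0.009928.

≈ 0.00993 I₀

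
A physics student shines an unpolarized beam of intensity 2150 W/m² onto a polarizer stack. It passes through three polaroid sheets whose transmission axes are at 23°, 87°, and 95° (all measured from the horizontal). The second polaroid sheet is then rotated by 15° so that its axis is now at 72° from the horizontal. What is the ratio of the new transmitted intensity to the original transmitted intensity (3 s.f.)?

I_new/I_old ≈ 1.94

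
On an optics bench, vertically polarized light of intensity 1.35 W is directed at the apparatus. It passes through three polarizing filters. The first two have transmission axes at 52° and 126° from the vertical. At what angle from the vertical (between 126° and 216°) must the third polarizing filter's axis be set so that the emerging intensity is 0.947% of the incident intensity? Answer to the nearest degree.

I₁ = I₀ cos²(52° − 0°) = I₀ cos²(52°) = 0.379 I₀.
I₂ = I₁ cos²(126° − 52°) = 0.379 I₀ · cos²(74°) = 0.0288 I₀.
Need I₃/I₀ = 0.00947, so cos²(θ − 126°) = 0.00947 / 0.0288 = 0.3288.
θ − 126° = arccos(√0.3288) = 55.0°, giving θ ≈ 126 + 55.0 = 181.0°.

θ ≈ 181°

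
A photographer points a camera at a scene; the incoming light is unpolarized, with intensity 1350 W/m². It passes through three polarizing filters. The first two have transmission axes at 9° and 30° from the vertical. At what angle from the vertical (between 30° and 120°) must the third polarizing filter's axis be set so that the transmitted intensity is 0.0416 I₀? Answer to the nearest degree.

θ ≈ 102°

Unpolarized light through the first polarizer → I₁ = ½ I₀, now polarized at 9°.
I₂ = I₁ cos²(30° − 9°) = 0.5 I₀ · cos²(21°) = 0.4358 I₀.
Need I₃/I₀ = 0.0416, so cos²(θ − 30°) = 0.0416 / 0.4358 = 0.09546.
θ − 30° = arccos(√0.09546) = 72.0°, giving θ ≈ 30 + 72.0 = 102.0°.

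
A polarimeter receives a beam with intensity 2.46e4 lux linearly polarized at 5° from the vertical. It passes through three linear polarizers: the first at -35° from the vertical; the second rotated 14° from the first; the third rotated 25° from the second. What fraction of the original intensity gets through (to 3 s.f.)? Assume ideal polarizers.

I/I₀ ≈ 0.454

By Malus's law, I₁ = 2.46e4 lux · cos²(40°) = 1.444e+04 lux.
I₂ = I₁ · cos²(14°) = 1.444e+04 · 0.9415 = 1.359e+04 lux.
I₃ = I₂ · cos²(25°) = 1.359e+04 · 0.8214 = 1.116e+04 lux.
Transmitted fraction = 0.4538.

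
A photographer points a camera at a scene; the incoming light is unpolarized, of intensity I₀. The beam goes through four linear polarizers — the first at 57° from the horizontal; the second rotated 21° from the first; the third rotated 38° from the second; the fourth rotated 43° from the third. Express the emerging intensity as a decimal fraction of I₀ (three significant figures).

≈ 0.145 I₀

Unpolarized light through the first polarizer → I₁ = ½ I₀, now polarized at 57°.
I₂ = I₁ cos²(21°) = 0.5 · 0.8716 I₀ = 0.4358 I₀.
I₃ = I₂ cos²(38°) = 0.4358 · 0.621 I₀ = 0.2706 I₀.
I₄ = I₃ cos²(43°) = 0.2706 · 0.5349 I₀ = 0.1447 I₀.
Transmitted fraction = 0.1447.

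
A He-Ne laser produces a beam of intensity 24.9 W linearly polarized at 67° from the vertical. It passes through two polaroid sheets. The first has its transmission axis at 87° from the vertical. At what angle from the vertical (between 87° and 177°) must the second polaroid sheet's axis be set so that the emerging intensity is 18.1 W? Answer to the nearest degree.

I₁ = I₀ cos²(87° − 67°) = I₀ cos²(20°) = 0.883 I₀.
Target fraction: 18.1 / 24.9 W = 0.7269 of I₀.
Need I₂/I₀ = 0.7269, so cos²(θ − 87°) = 0.7269 / 0.883 = 0.8232.
θ − 87° = arccos(√0.8232) = 24.9°, giving θ ≈ 87 + 24.9 = 111.9°.

θ ≈ 112°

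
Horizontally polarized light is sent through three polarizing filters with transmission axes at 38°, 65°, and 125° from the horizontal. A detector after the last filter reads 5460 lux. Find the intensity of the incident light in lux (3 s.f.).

I₀ ≈ 4.43e4 lux

I₁ = I₀ cos²(38° − 0°) = I₀ cos²(38°) = 0.621 I₀.
I₂ = I₁ cos²(65° − 38°) = 0.621 I₀ · cos²(27°) = 0.493 I₀.
I₃ = I₂ cos²(125° − 65°) = 0.493 I₀ · cos²(60°) = 0.1232 I₀.
So 5460 lux = 0.1232 I₀, giving I₀ = 5460/0.1232 = 4.43e+04 lux.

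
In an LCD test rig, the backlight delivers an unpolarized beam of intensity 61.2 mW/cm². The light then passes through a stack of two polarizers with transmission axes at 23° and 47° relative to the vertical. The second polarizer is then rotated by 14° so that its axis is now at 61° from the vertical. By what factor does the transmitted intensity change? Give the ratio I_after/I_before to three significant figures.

I_new/I_old ≈ 0.744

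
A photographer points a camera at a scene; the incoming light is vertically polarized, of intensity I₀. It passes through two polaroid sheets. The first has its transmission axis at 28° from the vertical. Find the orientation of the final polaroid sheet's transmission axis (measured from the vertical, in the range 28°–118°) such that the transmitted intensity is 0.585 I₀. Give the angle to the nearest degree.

I₁ = I₀ cos²(28° − 0°) = I₀ cos²(28°) = 0.7796 I₀.
Need I₂/I₀ = 0.585, so cos²(θ − 28°) = 0.585 / 0.7796 = 0.7504.
θ − 28° = arccos(√0.7504) = 30.0°, giving θ ≈ 28 + 30.0 = 58.0°.

θ ≈ 58°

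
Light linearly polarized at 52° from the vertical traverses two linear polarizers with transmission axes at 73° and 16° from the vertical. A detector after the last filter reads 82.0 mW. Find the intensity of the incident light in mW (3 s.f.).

I₀ ≈ 317 mW

I₁ = I₀ cos²(73° − 52°) = I₀ cos²(21°) = 0.8716 I₀.
I₂ = I₁ cos²(16° − 73°) = 0.8716 I₀ · cos²(57°) = 0.2585 I₀.
So 82.0 mW = 0.2585 I₀, giving I₀ = 82.0/0.2585 = 317.2 mW.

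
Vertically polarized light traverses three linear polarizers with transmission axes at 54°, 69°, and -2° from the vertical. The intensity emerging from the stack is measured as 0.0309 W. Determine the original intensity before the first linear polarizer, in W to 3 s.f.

I₀ ≈ 0.904 W

I₁ = I₀ cos²(54° − 0°) = I₀ cos²(54°) = 0.3455 I₀.
I₂ = I₁ cos²(69° − 54°) = 0.3455 I₀ · cos²(15°) = 0.3223 I₀.
I₃ = I₂ cos²(-2° − 69°) = 0.3223 I₀ · cos²(71°) = 0.03417 I₀.
So 0.0309 W = 0.03417 I₀, giving I₀ = 0.0309/0.03417 = 0.9044 W.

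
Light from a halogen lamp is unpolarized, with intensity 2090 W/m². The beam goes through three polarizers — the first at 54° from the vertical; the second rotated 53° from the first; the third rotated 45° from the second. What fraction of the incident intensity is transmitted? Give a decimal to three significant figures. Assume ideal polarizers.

Unpolarized light through the first polarizer → I₁ = 2090 W/m²/2 = 1045 W/m², polarized at 54°.
I₂ = I₁ · cos²(53°) = 1045 · 0.3622 = 378.5 W/m².
I₃ = I₂ · cos²(45°) = 378.5 · 0.5 = 189.2 W/m².
Transmitted fraction = 0.09055.

I/I₀ ≈ 0.0905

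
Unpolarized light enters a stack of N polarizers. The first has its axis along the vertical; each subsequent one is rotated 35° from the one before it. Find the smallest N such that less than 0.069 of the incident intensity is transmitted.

First polarizer halves the unpolarized light: factor 1/2.
Each further stage multiplies by cos²(35°) = 0.671.
After N polarizers: T = 0.5·0.671^(N−1). Require T < 0.069 ⇒ N−1 > ln(0.069/0.5)/ln(0.671) = 4.96, so N−1 ≥ 5 and N = 6.
Check: N=6 gives T = 0.06802 < 0.069; N=5 gives T = 0.1014.

N = 6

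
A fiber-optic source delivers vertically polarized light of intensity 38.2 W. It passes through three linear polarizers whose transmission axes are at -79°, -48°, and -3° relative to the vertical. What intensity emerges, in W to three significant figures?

I ≈ 0.511 W

I₁ = 38.2 W · cos²(79°) = 1.391 W.
I₂ = I₁ · cos²(31°) = 1.391 · 0.7347 = 1.022 W.
I₃ = I₂ · cos²(45°) = 1.022 · 0.5 = 0.5109 W.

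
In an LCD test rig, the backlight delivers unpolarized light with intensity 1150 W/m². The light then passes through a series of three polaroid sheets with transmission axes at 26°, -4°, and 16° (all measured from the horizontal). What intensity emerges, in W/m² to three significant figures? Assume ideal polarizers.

Unpolarized light through the first polarizer → I₁ = 1150 W/m²/2 = 575 W/m², polarized at 26°.
I₂ = I₁ · cos²(30°) = 575 · 0.75 = 431.3 W/m².
I₃ = I₂ · cos²(20°) = 431.3 · 0.883 = 380.8 W/m².

I ≈ 381 W/m²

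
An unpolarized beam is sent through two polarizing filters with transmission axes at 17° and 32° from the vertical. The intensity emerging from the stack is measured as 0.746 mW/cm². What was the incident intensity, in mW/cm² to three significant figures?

I₀ ≈ 1.60 mW/cm²

Unpolarized light through the first polarizer → I₁ = ½ I₀, now polarized at 17°.
I₂ = I₁ cos²(32° − 17°) = 0.5 I₀ · cos²(15°) = 0.4665 I₀.
So 0.746 mW/cm² = 0.4665 I₀, giving I₀ = 0.746/0.4665 = 1.599 mW/cm².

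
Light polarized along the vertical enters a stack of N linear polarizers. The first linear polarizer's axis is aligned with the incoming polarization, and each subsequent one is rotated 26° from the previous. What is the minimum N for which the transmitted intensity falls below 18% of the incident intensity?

N = 10

First polarizer is aligned with the polarization: full transmission.
Each further stage multiplies by cos²(26°) = 0.8078.
After N polarizers: T = 0.8078^(N−1). Require T < 0.18 ⇒ N−1 > ln(0.18)/ln(0.8078) = 8.04, so N−1 ≥ 9 and N = 10.
Check: N=10 gives T = 0.1465 < 0.18; N=9 gives T = 0.1814.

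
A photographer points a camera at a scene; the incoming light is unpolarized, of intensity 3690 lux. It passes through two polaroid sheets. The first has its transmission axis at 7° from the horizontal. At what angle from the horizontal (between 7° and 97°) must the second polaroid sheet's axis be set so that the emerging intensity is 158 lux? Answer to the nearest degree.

θ ≈ 80°

Unpolarized light through the first polarizer → I₁ = ½ I₀, now polarized at 7°.
Target fraction: 158 / 3690 lux = 0.04282 of I₀.
Need I₂/I₀ = 0.04282, so cos²(θ − 7°) = 0.04282 / 0.5 = 0.08564.
θ − 7° = arccos(√0.08564) = 73.0°, giving θ ≈ 7 + 73.0 = 80.0°.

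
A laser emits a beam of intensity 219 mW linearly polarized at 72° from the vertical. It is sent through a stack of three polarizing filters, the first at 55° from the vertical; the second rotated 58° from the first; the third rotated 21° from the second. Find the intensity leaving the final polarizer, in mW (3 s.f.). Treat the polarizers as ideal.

I ≈ 49.0 mW

By Malus's law, I₁ = 219 mW · cos²(17°) = 200.3 mW.
I₂ = I₁ · cos²(58°) = 200.3 · 0.2808 = 56.24 mW.
I₃ = I₂ · cos²(21°) = 56.24 · 0.8716 = 49.02 mW.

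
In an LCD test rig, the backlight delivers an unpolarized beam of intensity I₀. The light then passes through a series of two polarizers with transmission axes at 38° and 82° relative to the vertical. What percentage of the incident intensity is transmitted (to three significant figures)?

≈ 25.9%

Unpolarized light through the first polarizer → I₁ = ½ I₀, now polarized at 38°.
I₂ = I₁ cos²(82° − 38°) = 0.5 I₀ · cos²(44°) = 0.2587 I₀.
That is 25.87% of the incident intensity.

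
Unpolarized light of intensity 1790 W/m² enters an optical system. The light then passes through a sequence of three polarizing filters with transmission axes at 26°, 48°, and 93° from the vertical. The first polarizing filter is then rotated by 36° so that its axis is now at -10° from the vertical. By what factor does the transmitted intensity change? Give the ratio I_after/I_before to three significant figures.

I_new/I_old ≈ 0.327

Before rotation:
Unpolarized light through the first polarizer → I₁ = ½ I₀, now polarized at 26°.
I₂ = I₁ cos²(48° − 26°) = 0.5 I₀ · cos²(22°) = 0.4298 I₀.
I₃ = I₂ cos²(93° − 48°) = 0.4298 I₀ · cos²(45°) = 0.2149 I₀.
After rotation:
Unpolarized light through the first polarizer → I₁ = ½ I₀, now polarized at -10°.
I₂ = I₁ cos²(48° + 10°) = 0.5 I₀ · cos²(58°) = 0.1404 I₀.
I₃ = I₂ cos²(93° − 48°) = 0.1404 I₀ · cos²(45°) = 0.0702 I₀.
Ratio = 0.0702 / 0.2149 = 0.3267.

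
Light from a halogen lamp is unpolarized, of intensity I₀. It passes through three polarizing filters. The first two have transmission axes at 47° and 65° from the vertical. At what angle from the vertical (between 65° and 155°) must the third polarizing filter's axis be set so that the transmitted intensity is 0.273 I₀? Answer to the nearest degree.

Unpolarized light through the first polarizer → I₁ = ½ I₀, now polarized at 47°.
I₂ = I₁ cos²(65° − 47°) = 0.5 I₀ · cos²(18°) = 0.4523 I₀.
Need I₃/I₀ = 0.273, so cos²(θ − 65°) = 0.273 / 0.4523 = 0.6036.
θ − 65° = arccos(√0.6036) = 39.0°, giving θ ≈ 65 + 39.0 = 104.0°.

θ ≈ 104°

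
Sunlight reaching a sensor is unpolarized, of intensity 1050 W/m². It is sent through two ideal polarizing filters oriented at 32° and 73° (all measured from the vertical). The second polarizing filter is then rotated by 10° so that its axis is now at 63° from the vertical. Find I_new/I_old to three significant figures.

I_new/I_old ≈ 1.29

Before rotation:
Unpolarized light through the first polarizer → I₁ = ½ I₀, now polarized at 32°.
I₂ = I₁ cos²(73° − 32°) = 0.5 I₀ · cos²(41°) = 0.2848 I₀.
After rotation:
Unpolarized light through the first polarizer → I₁ = ½ I₀, now polarized at 32°.
I₂ = I₁ cos²(63° − 32°) = 0.5 I₀ · cos²(31°) = 0.3674 I₀.
Ratio = 0.3674 / 0.2848 = 1.29.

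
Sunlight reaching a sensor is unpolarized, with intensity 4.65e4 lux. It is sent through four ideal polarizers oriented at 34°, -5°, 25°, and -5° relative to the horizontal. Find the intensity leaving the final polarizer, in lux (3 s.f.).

I ≈ 7900 lux

Unpolarized light through the first polarizer → I₁ = 4.65e4 lux/2 = 2.325e+04 lux, polarized at 34°.
I₂ = I₁ · cos²(39°) = 2.325e+04 · 0.604 = 1.404e+04 lux.
I₃ = I₂ · cos²(30°) = 1.404e+04 · 0.75 = 1.053e+04 lux.
I₄ = I₃ · cos²(30°) = 1.053e+04 · 0.75 = 7899 lux.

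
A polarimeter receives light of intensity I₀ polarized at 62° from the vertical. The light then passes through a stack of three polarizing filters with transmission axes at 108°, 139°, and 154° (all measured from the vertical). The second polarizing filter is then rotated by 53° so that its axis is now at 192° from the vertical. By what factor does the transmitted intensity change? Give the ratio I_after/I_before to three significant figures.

Before rotation:
I₁ = I₀ cos²(108° − 62°) = I₀ cos²(46°) = 0.4826 I₀.
I₂ = I₁ cos²(139° − 108°) = 0.4826 I₀ · cos²(31°) = 0.3545 I₀.
I₃ = I₂ cos²(154° − 139°) = 0.3545 I₀ · cos²(15°) = 0.3308 I₀.
After rotation:
I₁ = I₀ cos²(108° − 62°) = I₀ cos²(46°) = 0.4826 I₀.
I₂ = I₁ cos²(192° − 108°) = 0.4826 I₀ · cos²(84°) = 0.005272 I₀.
I₃ = I₂ cos²(154° − 192°) = 0.005272 I₀ · cos²(38°) = 0.003274 I₀.
Ratio = 0.003274 / 0.3308 = 0.009897.

I_new/I_old ≈ 0.00990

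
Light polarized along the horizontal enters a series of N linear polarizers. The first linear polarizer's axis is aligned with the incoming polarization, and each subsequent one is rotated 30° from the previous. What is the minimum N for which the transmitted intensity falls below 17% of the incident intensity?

N = 8

First polarizer is aligned with the polarization: full transmission.
Each further stage multiplies by cos²(30°) = 0.75.
After N polarizers: T = 0.75^(N−1). Require T < 0.17 ⇒ N−1 > ln(0.17)/ln(0.75) = 6.16, so N−1 ≥ 7 and N = 8.
Check: N=8 gives T = 0.1335 < 0.17; N=7 gives T = 0.178.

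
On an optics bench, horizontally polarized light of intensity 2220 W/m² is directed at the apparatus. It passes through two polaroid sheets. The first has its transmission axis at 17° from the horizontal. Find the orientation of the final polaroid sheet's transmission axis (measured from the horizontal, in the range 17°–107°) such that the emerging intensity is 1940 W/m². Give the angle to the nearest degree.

θ ≈ 29°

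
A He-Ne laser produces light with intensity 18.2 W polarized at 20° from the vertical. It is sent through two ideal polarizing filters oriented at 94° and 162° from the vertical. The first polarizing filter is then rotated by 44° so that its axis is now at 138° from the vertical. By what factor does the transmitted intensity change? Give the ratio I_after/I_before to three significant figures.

Before rotation:
By Malus's law, I₁ = I₀ cos²(94° − 20°) = I₀ cos²(74°) = 0.07598 I₀.
I₂ = I₁ cos²(162° − 94°) = 0.07598 I₀ · cos²(68°) = 0.01066 I₀.
After rotation:
I₁ = I₀ cos²(138° − 20°) = I₀ cos²(62°) = 0.2204 I₀.
I₂ = I₁ cos²(162° − 138°) = 0.2204 I₀ · cos²(24°) = 0.1839 I₀.
Ratio = 0.1839 / 0.01066 = 17.25.

I_new/I_old ≈ 17.3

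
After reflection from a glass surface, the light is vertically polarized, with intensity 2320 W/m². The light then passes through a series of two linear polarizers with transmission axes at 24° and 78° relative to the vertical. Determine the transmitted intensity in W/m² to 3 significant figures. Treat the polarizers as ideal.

I ≈ 669 W/m²

I₁ = 2320 W/m² · cos²(24°) = 1936 W/m².
I₂ = I₁ · cos²(54°) = 1936 · 0.3455 = 668.9 W/m².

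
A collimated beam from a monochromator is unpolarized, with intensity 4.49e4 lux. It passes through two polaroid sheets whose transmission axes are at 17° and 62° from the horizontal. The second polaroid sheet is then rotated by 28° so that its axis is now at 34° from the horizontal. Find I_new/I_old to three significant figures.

Before rotation:
Unpolarized light through the first polarizer → I₁ = ½ I₀, now polarized at 17°.
I₂ = I₁ cos²(62° − 17°) = 0.5 I₀ · cos²(45°) = 0.25 I₀.
After rotation:
Unpolarized light through the first polarizer → I₁ = ½ I₀, now polarized at 17°.
I₂ = I₁ cos²(34° − 17°) = 0.5 I₀ · cos²(17°) = 0.4573 I₀.
Ratio = 0.4573 / 0.25 = 1.829.

I_new/I_old ≈ 1.83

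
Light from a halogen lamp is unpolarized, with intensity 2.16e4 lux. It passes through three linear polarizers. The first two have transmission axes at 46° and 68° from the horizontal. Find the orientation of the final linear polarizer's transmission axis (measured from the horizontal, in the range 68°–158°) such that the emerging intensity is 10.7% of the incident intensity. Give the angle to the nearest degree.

Unpolarized light through the first polarizer → I₁ = ½ I₀, now polarized at 46°.
I₂ = I₁ cos²(68° − 46°) = 0.5 I₀ · cos²(22°) = 0.4298 I₀.
Need I₃/I₀ = 0.107, so cos²(θ − 68°) = 0.107 / 0.4298 = 0.2489.
θ − 68° = arccos(√0.2489) = 60.1°, giving θ ≈ 68 + 60.1 = 128.1°.

θ ≈ 128°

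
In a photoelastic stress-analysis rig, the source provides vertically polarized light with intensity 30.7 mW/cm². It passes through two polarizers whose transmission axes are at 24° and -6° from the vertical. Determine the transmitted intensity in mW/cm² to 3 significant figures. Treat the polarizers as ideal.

I ≈ 19.2 mW/cm²

I₁ = 30.7 mW/cm² · cos²(24°) = 25.62 mW/cm².
I₂ = I₁ · cos²(30°) = 25.62 · 0.75 = 19.22 mW/cm².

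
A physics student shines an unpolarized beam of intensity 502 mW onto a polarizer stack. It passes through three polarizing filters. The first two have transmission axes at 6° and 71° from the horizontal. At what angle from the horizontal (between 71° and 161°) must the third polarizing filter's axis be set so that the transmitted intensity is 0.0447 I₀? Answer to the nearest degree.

Unpolarized light through the first polarizer → I₁ = ½ I₀, now polarized at 6°.
I₂ = I₁ cos²(71° − 6°) = 0.5 I₀ · cos²(65°) = 0.0893 I₀.
Need I₃/I₀ = 0.0447, so cos²(θ − 71°) = 0.0447 / 0.0893 = 0.5005.
θ − 71° = arccos(√0.5005) = 45.0°, giving θ ≈ 71 + 45.0 = 116.0°.

θ ≈ 116°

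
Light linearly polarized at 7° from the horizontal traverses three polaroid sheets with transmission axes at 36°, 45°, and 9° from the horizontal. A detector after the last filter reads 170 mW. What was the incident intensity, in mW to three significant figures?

By Malus's law, I₁ = I₀ cos²(36° − 7°) = I₀ cos²(29°) = 0.765 I₀.
I₂ = I₁ cos²(45° − 36°) = 0.765 I₀ · cos²(9°) = 0.7462 I₀.
I₃ = I₂ cos²(9° − 45°) = 0.7462 I₀ · cos²(36°) = 0.4884 I₀.
So 170 mW = 0.4884 I₀, giving I₀ = 170/0.4884 = 348.1 mW.

I₀ ≈ 348 mW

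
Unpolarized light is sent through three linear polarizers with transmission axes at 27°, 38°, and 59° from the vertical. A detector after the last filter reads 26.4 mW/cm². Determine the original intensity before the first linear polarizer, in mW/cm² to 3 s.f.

I₀ ≈ 62.9 mW/cm²

Unpolarized light through the first polarizer → I₁ = ½ I₀, now polarized at 27°.
I₂ = I₁ cos²(38° − 27°) = 0.5 I₀ · cos²(11°) = 0.4818 I₀.
I₃ = I₂ cos²(59° − 38°) = 0.4818 I₀ · cos²(21°) = 0.4199 I₀.
So 26.4 mW/cm² = 0.4199 I₀, giving I₀ = 26.4/0.4199 = 62.87 mW/cm².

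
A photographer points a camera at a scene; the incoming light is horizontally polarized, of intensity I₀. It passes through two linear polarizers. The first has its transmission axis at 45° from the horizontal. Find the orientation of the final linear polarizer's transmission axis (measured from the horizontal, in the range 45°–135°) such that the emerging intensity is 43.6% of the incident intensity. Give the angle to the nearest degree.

θ ≈ 66°

I₁ = I₀ cos²(45° − 0°) = I₀ cos²(45°) = 0.5 I₀.
Need I₂/I₀ = 0.436, so cos²(θ − 45°) = 0.436 / 0.5 = 0.872.
θ − 45° = arccos(√0.872) = 21.0°, giving θ ≈ 45 + 21.0 = 66.0°.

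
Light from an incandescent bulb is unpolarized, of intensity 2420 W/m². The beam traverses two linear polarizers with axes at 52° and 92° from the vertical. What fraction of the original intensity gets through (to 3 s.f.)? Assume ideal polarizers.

I/I₀ ≈ 0.293

Unpolarized light through the first polarizer → I₁ = 2420 W/m²/2 = 1210 W/m², polarized at 52°.
I₂ = I₁ · cos²(40°) = 1210 · 0.5868 = 710.1 W/m².
Transmitted fraction = 0.2934.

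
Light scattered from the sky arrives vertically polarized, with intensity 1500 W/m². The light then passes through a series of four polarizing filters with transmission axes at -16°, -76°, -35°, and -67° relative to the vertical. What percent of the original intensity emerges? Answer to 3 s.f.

≈ 9.46%

I₁ = 1500 W/m² · cos²(16°) = 1386 W/m².
I₂ = I₁ · cos²(60°) = 1386 · 0.25 = 346.5 W/m².
I₃ = I₂ · cos²(41°) = 346.5 · 0.5696 = 197.4 W/m².
I₄ = I₃ · cos²(32°) = 197.4 · 0.7192 = 141.9 W/m².
That is 9.463% of the incident intensity.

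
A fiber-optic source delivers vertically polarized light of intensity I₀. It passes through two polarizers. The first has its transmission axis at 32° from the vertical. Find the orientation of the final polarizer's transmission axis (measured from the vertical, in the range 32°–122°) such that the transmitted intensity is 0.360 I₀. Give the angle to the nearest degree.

θ ≈ 77°

I₁ = I₀ cos²(32° − 0°) = I₀ cos²(32°) = 0.7192 I₀.
Need I₂/I₀ = 0.36, so cos²(θ − 32°) = 0.36 / 0.7192 = 0.5006.
θ − 32° = arccos(√0.5006) = 45.0°, giving θ ≈ 32 + 45.0 = 77.0°.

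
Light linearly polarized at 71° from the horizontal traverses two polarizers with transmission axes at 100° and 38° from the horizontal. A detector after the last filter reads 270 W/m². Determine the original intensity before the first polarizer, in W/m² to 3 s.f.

I₀ ≈ 1600 W/m²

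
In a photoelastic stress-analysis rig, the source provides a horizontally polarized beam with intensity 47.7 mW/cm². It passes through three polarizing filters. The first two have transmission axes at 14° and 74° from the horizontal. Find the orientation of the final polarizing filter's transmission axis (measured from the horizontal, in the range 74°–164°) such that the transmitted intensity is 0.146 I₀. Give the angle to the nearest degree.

By Malus's law, I₁ = I₀ cos²(14° − 0°) = I₀ cos²(14°) = 0.9415 I₀.
I₂ = I₁ cos²(74° − 14°) = 0.9415 I₀ · cos²(60°) = 0.2354 I₀.
Need I₃/I₀ = 0.146, so cos²(θ − 74°) = 0.146 / 0.2354 = 0.6203.
θ − 74° = arccos(√0.6203) = 38.0°, giving θ ≈ 74 + 38.0 = 112.0°.

θ ≈ 112°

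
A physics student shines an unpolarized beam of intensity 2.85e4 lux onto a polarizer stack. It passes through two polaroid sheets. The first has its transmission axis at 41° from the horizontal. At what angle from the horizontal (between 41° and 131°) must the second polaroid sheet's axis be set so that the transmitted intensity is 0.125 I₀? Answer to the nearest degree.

θ ≈ 101°

Unpolarized light through the first polarizer → I₁ = ½ I₀, now polarized at 41°.
Need I₂/I₀ = 0.125, so cos²(θ − 41°) = 0.125 / 0.5 = 0.25.
θ − 41° = arccos(√0.25) = 60.0°, giving θ ≈ 41 + 60.0 = 101.0°.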